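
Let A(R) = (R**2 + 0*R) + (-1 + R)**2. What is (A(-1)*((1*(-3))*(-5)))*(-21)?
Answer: -1575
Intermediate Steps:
A(R) = R**2 + (-1 + R)**2 (A(R) = (R**2 + 0) + (-1 + R)**2 = R**2 + (-1 + R)**2)
(A(-1)*((1*(-3))*(-5)))*(-21) = (((-1)**2 + (-1 - 1)**2)*((1*(-3))*(-5)))*(-21) = ((1 + (-2)**2)*(-3*(-5)))*(-21) = ((1 + 4)*15)*(-21) = (5*15)*(-21) = 75*(-21) = -1575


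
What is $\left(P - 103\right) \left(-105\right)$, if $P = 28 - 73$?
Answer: $15540$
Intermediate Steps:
$P = -45$
$\left(P - 103\right) \left(-105\right) = \left(-45 - 103\right) \left(-105\right) = \left(-148\right) \left(-105\right) = 15540$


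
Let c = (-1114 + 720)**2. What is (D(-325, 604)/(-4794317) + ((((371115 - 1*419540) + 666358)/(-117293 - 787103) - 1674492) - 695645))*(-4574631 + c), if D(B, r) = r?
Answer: 45417348306421832709463455/4335961117532 ≈ 1.0475e+13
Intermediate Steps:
c = 155236 (c = (-394)**2 = 155236)
(D(-325, 604)/(-4794317) + ((((371115 - 1*419540) + 666358)/(-117293 - 787103) - 1674492) - 695645))*(-4574631 + c) = (604/(-4794317) + ((((371115 - 1*419540) + 666358)/(-117293 - 787103) - 1674492) - 695645))*(-4574631 + 155236) = (604*(-1/4794317) + ((((371115 - 419540) + 666358)/(-904396) - 1674492) - 695645))*(-4419395) = (-604/4794317 + (((-48425 + 666358)*(-1/904396) - 1674492) - 695645))*(-4419395) = (-604/4794317 + ((617933*(-1/904396) - 1674492) - 695645))*(-4419395) = (-604/4794317 + ((-617933/904396 - 1674492) - 695645))*(-4419395) = (-604/4794317 + (-1514404484765/904396 - 695645))*(-4419395) = (-604/4794317 - 2143543040185/904396)*(-4419395) = -10276824838336883829/4335961117532*(-4419395) = 45417348306421832709463455/4335961117532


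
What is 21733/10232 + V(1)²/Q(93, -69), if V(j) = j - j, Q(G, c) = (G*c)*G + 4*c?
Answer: 21733/10232 ≈ 2.1240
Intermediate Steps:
Q(G, c) = 4*c + c*G² (Q(G, c) = c*G² + 4*c = 4*c + c*G²)
V(j) = 0
21733/10232 + V(1)²/Q(93, -69) = 21733/10232 + 0²/((-69*(4 + 93²))) = 21733*(1/10232) + 0/((-69*(4 + 8649))) = 21733/10232 + 0/((-69*8653)) = 21733/10232 + 0/(-597057) = 21733/10232 + 0*(-1/597057) = 21733/10232 + 0 = 21733/10232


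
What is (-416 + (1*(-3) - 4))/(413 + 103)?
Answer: -141/172 ≈ -0.81977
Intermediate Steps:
(-416 + (1*(-3) - 4))/(413 + 103) = (-416 + (-3 - 4))/516 = (-416 - 7)*(1/516) = -423*1/516 = -141/172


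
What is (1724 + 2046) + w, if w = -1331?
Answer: 2439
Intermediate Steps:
(1724 + 2046) + w = (1724 + 2046) - 1331 = 3770 - 1331 = 2439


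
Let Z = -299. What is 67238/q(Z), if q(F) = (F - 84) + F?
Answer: -33619/341 ≈ -98.589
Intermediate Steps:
q(F) = -84 + 2*F (q(F) = (-84 + F) + F = -84 + 2*F)
67238/q(Z) = 67238/(-84 + 2*(-299)) = 67238/(-84 - 598) = 67238/(-682) = 67238*(-1/682) = -33619/341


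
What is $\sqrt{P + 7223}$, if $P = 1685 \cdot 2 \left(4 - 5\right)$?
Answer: $\sqrt{3853} \approx 62.073$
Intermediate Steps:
$P = -3370$ ($P = 1685 \cdot 2 \left(-1\right) = 1685 \left(-2\right) = -3370$)
$\sqrt{P + 7223} = \sqrt{-3370 + 7223} = \sqrt{3853}$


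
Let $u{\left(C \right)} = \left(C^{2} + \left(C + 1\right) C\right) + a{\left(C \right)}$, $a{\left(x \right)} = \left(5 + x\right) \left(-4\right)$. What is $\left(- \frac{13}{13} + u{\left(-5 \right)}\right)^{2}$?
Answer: $1936$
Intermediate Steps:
$a{\left(x \right)} = -20 - 4 x$
$u{\left(C \right)} = -20 + C^{2} - 4 C + C \left(1 + C\right)$ ($u{\left(C \right)} = \left(C^{2} + \left(C + 1\right) C\right) - \left(20 + 4 C\right) = \left(C^{2} + \left(1 + C\right) C\right) - \left(20 + 4 C\right) = \left(C^{2} + C \left(1 + C\right)\right) - \left(20 + 4 C\right) = -20 + C^{2} - 4 C + C \left(1 + C\right)$)
$\left(- \frac{13}{13} + u{\left(-5 \right)}\right)^{2} = \left(- \frac{13}{13} - \left(5 - 50\right)\right)^{2} = \left(\left(-13\right) \frac{1}{13} + \left(-20 + 15 + 2 \cdot 25\right)\right)^{2} = \left(-1 + \left(-20 + 15 + 50\right)\right)^{2} = \left(-1 + 45\right)^{2} = 44^{2} = 1936$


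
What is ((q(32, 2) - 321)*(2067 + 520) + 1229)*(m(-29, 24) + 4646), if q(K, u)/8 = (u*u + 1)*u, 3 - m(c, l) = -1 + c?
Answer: -2911451602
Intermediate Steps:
m(c, l) = 4 - c (m(c, l) = 3 - (-1 + c) = 3 + (1 - c) = 4 - c)
q(K, u) = 8*u*(1 + u²) (q(K, u) = 8*((u*u + 1)*u) = 8*((u² + 1)*u) = 8*((1 + u²)*u) = 8*(u*(1 + u²)) = 8*u*(1 + u²))
((q(32, 2) - 321)*(2067 + 520) + 1229)*(m(-29, 24) + 4646) = ((8*2*(1 + 2²) - 321)*(2067 + 520) + 1229)*((4 - 1*(-29)) + 4646) = ((8*2*(1 + 4) - 321)*2587 + 1229)*((4 + 29) + 4646) = ((8*2*5 - 321)*2587 + 1229)*(33 + 4646) = ((80 - 321)*2587 + 1229)*4679 = (-241*2587 + 1229)*4679 = (-623467 + 1229)*4679 = -622238*4679 = -2911451602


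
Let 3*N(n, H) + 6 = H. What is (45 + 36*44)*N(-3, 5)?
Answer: -543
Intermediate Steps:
N(n, H) = -2 + H/3
(45 + 36*44)*N(-3, 5) = (45 + 36*44)*(-2 + (⅓)*5) = (45 + 1584)*(-2 + 5/3) = 1629*(-⅓) = -543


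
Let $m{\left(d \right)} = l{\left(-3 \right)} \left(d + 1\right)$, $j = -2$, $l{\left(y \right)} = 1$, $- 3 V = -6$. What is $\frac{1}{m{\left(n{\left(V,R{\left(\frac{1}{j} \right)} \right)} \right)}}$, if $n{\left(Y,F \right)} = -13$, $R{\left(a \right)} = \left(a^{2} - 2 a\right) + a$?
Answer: $- \frac{1}{12} \approx -0.083333$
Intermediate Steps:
$V = 2$ ($V = \left(- \frac{1}{3}\right) \left(-6\right) = 2$)
$R{\left(a \right)} = a^{2} - a$
$m{\left(d \right)} = 1 + d$ ($m{\left(d \right)} = 1 \left(d + 1\right) = 1 \left(1 + d\right) = 1 + d$)
$\frac{1}{m{\left(n{\left(V,R{\left(\frac{1}{j} \right)} \right)} \right)}} = \frac{1}{1 - 13} = \frac{1}{-12} = - \frac{1}{12}$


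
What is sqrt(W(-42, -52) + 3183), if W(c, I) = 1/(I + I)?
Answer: sqrt(8606806)/52 ≈ 56.418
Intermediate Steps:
W(c, I) = 1/(2*I)
sqrt(W(-42, -52) + 3183) = sqrt((1/2)/(-52) + 3183) = sqrt((1/2)*(-1/52) + 3183) = sqrt(-1/104 + 3183) = sqrt(331031/104) = sqrt(8606806)/52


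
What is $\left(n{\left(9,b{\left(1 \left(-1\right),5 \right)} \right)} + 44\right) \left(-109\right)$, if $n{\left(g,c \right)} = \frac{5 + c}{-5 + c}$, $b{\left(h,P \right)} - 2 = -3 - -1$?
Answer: $-4687$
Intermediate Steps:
$b{\left(h,P \right)} = 0$ ($b{\left(h,P \right)} = 2 - 2 = 0$)
$n{\left(g,c \right)} = \frac{5 + c}{-5 + c}$
$\left(n{\left(9,b{\left(1 \left(-1\right),5 \right)} \right)} + 44\right) \left(-109\right) = \left(\frac{5 + 0}{-5 + 0} + 44\right) \left(-109\right) = \left(\frac{1}{-5} \cdot 5 + 44\right) \left(-109\right) = \left(\left(- \frac{1}{5}\right) 5 + 44\right) \left(-109\right) = \left(-1 + 44\right) \left(-109\right) = 43 \left(-109\right) = -4687$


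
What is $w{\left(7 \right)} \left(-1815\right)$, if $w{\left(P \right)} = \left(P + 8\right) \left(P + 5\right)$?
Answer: $-326700$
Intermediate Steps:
$w{\left(P \right)} = \left(5 + P\right) \left(8 + P\right)$ ($w{\left(P \right)} = \left(8 + P\right) \left(5 + P\right) = \left(5 + P\right) \left(8 + P\right)$)
$w{\left(7 \right)} \left(-1815\right) = \left(40 + 7^{2} + 13 \cdot 7\right) \left(-1815\right) = \left(40 + 49 + 91\right) \left(-1815\right) = 180 \left(-1815\right) = -326700$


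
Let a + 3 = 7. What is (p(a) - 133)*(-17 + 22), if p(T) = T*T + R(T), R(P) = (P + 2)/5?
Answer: -579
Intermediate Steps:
a = 4 (a = -3 + 7 = 4)
R(P) = 2/5 + P/5 (R(P) = (2 + P)*(1/5) = 2/5 + P/5)
p(T) = 2/5 + T**2 + T/5 (p(T) = T*T + (2/5 + T/5) = T**2 + (2/5 + T/5) = 2/5 + T**2 + T/5)
(p(a) - 133)*(-17 + 22) = ((2/5 + 4**2 + (1/5)*4) - 133)*(-17 + 22) = ((2/5 + 16 + 4/5) - 133)*5 = (86/5 - 133)*5 = -579/5*5 = -579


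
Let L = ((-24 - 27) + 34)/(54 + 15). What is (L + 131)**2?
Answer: 81396484/4761 ≈ 17097.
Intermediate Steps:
L = -17/69 (L = (-51 + 34)/69 = -17*1/69 = -17/69 ≈ -0.24638)
(L + 131)**2 = (-17/69 + 131)**2 = (9022/69)**2 = 81396484/4761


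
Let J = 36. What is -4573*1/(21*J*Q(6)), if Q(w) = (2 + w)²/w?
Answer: -4573/8064 ≈ -0.56709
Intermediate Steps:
Q(w) = (2 + w)²/w
-4573*1/(21*J*Q(6)) = -4573*1/(126*(2 + 6)²) = -4573/((21*36)*((⅙)*8²)) = -4573/(756*((⅙)*64)) = -4573/(756*(32/3)) = -4573/8064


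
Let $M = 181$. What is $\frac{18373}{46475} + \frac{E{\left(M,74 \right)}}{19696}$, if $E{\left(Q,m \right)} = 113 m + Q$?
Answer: $\frac{758910533}{915371600} \approx 0.82907$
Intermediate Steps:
$E{\left(Q,m \right)} = Q + 113 m$
$\frac{18373}{46475} + \frac{E{\left(M,74 \right)}}{19696} = \frac{18373}{46475} + \frac{181 + 113 \cdot 74}{19696} = 18373 \cdot \frac{1}{46475} + \left(181 + 8362\right) \frac{1}{19696} = \frac{18373}{46475} + 8543 \cdot \frac{1}{19696} = \frac{18373}{46475} + \frac{8543}{19696} = \frac{758910533}{915371600}$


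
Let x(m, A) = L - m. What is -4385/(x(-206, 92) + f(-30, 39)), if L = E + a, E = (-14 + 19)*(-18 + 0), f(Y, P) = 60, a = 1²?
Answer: -4385/177 ≈ -24.774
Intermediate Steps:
a = 1
E = -90 (E = 5*(-18) = -90)
L = -89 (L = -90 + 1 = -89)
x(m, A) = -89 - m
-4385/(x(-206, 92) + f(-30, 39)) = -4385/((-89 - 1*(-206)) + 60) = -4385/((-89 + 206) + 60) = -4385/(117 + 60) = -4385/177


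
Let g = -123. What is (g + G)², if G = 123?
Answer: 0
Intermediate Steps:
(g + G)² = (-123 + 123)² = 0² = 0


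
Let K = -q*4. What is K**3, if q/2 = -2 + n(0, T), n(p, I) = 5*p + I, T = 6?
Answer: -32768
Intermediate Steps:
n(p, I) = I + 5*p
q = 8 (q = 2*(-2 + (6 + 5*0)) = 2*(-2 + (6 + 0)) = 2*(-2 + 6) = 2*4 = 8)
K = -32 (K = -1*8*4 = -8*4 = -32)
K**3 = (-32)**3 = -32768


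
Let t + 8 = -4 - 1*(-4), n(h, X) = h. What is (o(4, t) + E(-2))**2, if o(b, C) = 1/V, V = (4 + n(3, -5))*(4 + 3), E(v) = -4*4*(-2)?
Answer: 2461761/2401 ≈ 1025.3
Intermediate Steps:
E(v) = 32 (E(v) = -16*(-2) = 32)
t = -8 (t = -8 + (-4 - 1*(-4)) = -8 + (-4 + 4) = -8 + 0 = -8)
V = 49 (V = (4 + 3)*(4 + 3) = 7*7 = 49)
o(b, C) = 1/49
(o(4, t) + E(-2))**2 = (1/49 + 32)**2 = (1569/49)**2 = 2461761/2401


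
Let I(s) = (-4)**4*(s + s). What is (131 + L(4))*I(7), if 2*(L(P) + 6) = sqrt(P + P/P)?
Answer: 448000 + 1792*sqrt(5) ≈ 4.5201e+5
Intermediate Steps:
L(P) = -6 + sqrt(1 + P)/2 (L(P) = -6 + sqrt(P + P/P)/2 = -6 + sqrt(P + 1)/2 = -6 + sqrt(1 + P)/2)
I(s) = 512*s (I(s) = 256*(2*s) = 512*s)
(131 + L(4))*I(7) = (131 + (-6 + sqrt(1 + 4)/2))*(512*7) = (131 + (-6 + sqrt(5)/2))*3584 = (125 + sqrt(5)/2)*3584 = 448000 + 1792*sqrt(5)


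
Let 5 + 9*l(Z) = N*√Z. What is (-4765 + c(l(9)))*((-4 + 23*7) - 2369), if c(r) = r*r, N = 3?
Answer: 853719188/81 ≈ 1.0540e+7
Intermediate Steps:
l(Z) = -5/9 + √Z/3 (l(Z) = -5/9 + (3*√Z)/9 = -5/9 + √Z/3)
c(r) = r²
(-4765 + c(l(9)))*((-4 + 23*7) - 2369) = (-4765 + (-5/9 + √9/3)²)*((-4 + 23*7) - 2369) = (-4765 + (-5/9 + (⅓)*3)²)*((-4 + 161) - 2369) = (-4765 + (-5/9 + 1)²)*(157 - 2369) = (-4765 + (4/9)²)*(-2212) = (-4765 + 16/81)*(-2212) = -385949/81*(-2212) = 853719188/81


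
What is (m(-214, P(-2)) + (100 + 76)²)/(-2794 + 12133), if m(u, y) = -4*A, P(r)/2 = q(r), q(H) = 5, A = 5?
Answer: 30956/9339 ≈ 3.3147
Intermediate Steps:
P(r) = 10 (P(r) = 2*5 = 10)
m(u, y) = -20 (m(u, y) = -4*5 = -20)
(m(-214, P(-2)) + (100 + 76)²)/(-2794 + 12133) = (-20 + (100 + 76)²)/(-2794 + 12133) = (-20 + 176²)/9339 = (-20 + 30976)*(1/9339) = 30956*(1/9339) = 30956/9339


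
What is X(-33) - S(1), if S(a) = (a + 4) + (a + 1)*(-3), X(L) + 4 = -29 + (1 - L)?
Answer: 2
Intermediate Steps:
X(L) = -32 - L (X(L) = -4 + (-29 + (1 - L)) = -4 + (-28 - L) = -32 - L)
S(a) = 1 - 2*a (S(a) = (4 + a) + (1 + a)*(-3) = (4 + a) + (-3 - 3*a) = 1 - 2*a)
X(-33) - S(1) = (-32 - 1*(-33)) - (1 - 2*1) = (-32 + 33) - (1 - 2) = 1 - 1*(-1) = 1 + 1 = 2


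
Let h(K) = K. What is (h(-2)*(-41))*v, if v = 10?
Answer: 820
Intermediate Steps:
(h(-2)*(-41))*v = -2*(-41)*10 = 82*10 = 820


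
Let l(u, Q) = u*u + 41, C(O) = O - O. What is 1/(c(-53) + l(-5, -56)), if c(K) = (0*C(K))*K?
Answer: 1/66 ≈ 0.015152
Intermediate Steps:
C(O) = 0
c(K) = 0 (c(K) = (0*0)*K = 0*K = 0)
l(u, Q) = 41 + u² (l(u, Q) = u² + 41 = 41 + u²)
1/(c(-53) + l(-5, -56)) = 1/(0 + (41 + (-5)²)) = 1/(0 + (41 + 25)) = 1/(0 + 66) = 1/66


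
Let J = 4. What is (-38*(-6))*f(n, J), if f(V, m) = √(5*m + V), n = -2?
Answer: 684*√2 ≈ 967.32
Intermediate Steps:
f(V, m) = √(V + 5*m)
(-38*(-6))*f(n, J) = (-38*(-6))*√(-2 + 5*4) = 228*√(-2 + 20) = 228*√18 = 228*(3*√2) = 684*√2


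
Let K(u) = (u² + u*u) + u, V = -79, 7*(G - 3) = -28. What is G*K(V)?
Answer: -12403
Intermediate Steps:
G = -1 (G = 3 + (⅐)*(-28) = 3 - 4 = -1)
K(u) = u + 2*u² (K(u) = (u² + u²) + u = 2*u² + u = u + 2*u²)
G*K(V) = -(-79)*(1 + 2*(-79)) = -(-79)*(1 - 158) = -(-79)*(-157) = -1*12403 = -12403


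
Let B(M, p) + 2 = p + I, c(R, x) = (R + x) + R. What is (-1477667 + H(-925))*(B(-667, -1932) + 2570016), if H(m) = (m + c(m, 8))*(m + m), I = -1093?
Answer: 9347133406887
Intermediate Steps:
c(R, x) = x + 2*R
H(m) = 2*m*(8 + 3*m) (H(m) = (m + (8 + 2*m))*(m + m) = (8 + 3*m)*(2*m) = 2*m*(8 + 3*m))
B(M, p) = -1095 + p (B(M, p) = -2 + (p - 1093) = -2 + (-1093 + p) = -1095 + p)
(-1477667 + H(-925))*(B(-667, -1932) + 2570016) = (-1477667 + 2*(-925)*(8 + 3*(-925)))*((-1095 - 1932) + 2570016) = (-1477667 + 2*(-925)*(8 - 2775))*(-3027 + 2570016) = (-1477667 + 2*(-925)*(-2767))*2566989 = (-1477667 + 5118950)*2566989 = 3641283*2566989 = 9347133406887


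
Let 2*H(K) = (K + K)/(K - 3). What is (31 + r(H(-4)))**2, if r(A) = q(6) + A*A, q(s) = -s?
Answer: 1540081/2401 ≈ 641.43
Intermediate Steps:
H(K) = K/(-3 + K) (H(K) = ((K + K)/(K - 3))/2 = ((2*K)/(-3 + K))/2 = (2*K/(-3 + K))/2 = K/(-3 + K))
r(A) = -6 + A**2 (r(A) = -1*6 + A*A = -6 + A**2)
(31 + r(H(-4)))**2 = (31 + (-6 + (-4/(-3 - 4))**2))**2 = (31 + (-6 + (-4/(-7))**2))**2 = (31 + (-6 + (-4*(-1/7))**2))**2 = (31 + (-6 + (4/7)**2))**2 = (31 + (-6 + 16/49))**2 = (31 - 278/49)**2 = (1241/49)**2 = 1540081/2401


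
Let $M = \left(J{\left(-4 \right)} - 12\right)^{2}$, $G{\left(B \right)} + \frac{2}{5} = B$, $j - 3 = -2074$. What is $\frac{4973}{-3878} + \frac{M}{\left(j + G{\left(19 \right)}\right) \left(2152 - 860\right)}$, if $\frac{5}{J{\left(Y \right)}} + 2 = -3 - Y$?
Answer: $- \frac{277059429}{216035624} \approx -1.2825$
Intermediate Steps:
$j = -2071$ ($j = 3 - 2074 = -2071$)
$G{\left(B \right)} = - \frac{2}{5} + B$
$J{\left(Y \right)} = \frac{5}{-5 - Y}$ ($J{\left(Y \right)} = \frac{5}{-2 - \left(3 + Y\right)} = \frac{5}{-5 - Y}$)
$M = 289$ ($M = \left(- \frac{5}{5 - 4} - 12\right)^{2} = \left(- \frac{5}{1} - 12\right)^{2} = \left(\left(-5\right) 1 - 12\right)^{2} = \left(-5 - 12\right)^{2} = \left(-17\right)^{2} = 289$)
$\frac{4973}{-3878} + \frac{M}{\left(j + G{\left(19 \right)}\right) \left(2152 - 860\right)} = \frac{4973}{-3878} + \frac{289}{\left(-2071 + \left(- \frac{2}{5} + 19\right)\right) \left(2152 - 860\right)} = 4973 \left(- \frac{1}{3878}\right) + \frac{289}{\left(-2071 + \frac{93}{5}\right) 1292} = - \frac{4973}{3878} + \frac{289}{\left(- \frac{10262}{5}\right) 1292} = - \frac{4973}{3878} + \frac{289}{- \frac{13258504}{5}} = - \frac{4973}{3878} + 289 \left(- \frac{5}{13258504}\right) = - \frac{4973}{3878} - \frac{85}{779912} = - \frac{277059429}{216035624}$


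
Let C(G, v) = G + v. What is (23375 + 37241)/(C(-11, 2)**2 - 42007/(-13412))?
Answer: 116140256/161197 ≈ 720.49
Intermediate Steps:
(23375 + 37241)/(C(-11, 2)**2 - 42007/(-13412)) = (23375 + 37241)/((-11 + 2)**2 - 42007/(-13412)) = 60616/((-9)**2 - 42007*(-1/13412)) = 60616/(81 + 6001/1916) = 60616/(161197/1916) = 60616*(1916/161197) = 116140256/161197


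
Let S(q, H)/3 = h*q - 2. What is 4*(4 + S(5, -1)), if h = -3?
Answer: -188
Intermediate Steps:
S(q, H) = -6 - 9*q (S(q, H) = 3*(-3*q - 2) = 3*(-2 - 3*q) = -6 - 9*q)
4*(4 + S(5, -1)) = 4*(4 + (-6 - 9*5)) = 4*(4 + (-6 - 45)) = 4*(4 - 51) = 4*(-47) = -188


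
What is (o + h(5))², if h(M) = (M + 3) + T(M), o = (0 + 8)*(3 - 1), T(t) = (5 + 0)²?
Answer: 2401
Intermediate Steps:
T(t) = 25 (T(t) = 5² = 25)
o = 16 (o = 8*2 = 16)
h(M) = 28 + M (h(M) = (M + 3) + 25 = (3 + M) + 25 = 28 + M)
(o + h(5))² = (16 + (28 + 5))² = (16 + 33)² = 49² = 2401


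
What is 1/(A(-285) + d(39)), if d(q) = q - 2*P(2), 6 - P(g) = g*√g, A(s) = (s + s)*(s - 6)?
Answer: 165897/27521814577 - 4*√2/27521814577 ≈ 6.0276e-6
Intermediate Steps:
A(s) = 2*s*(-6 + s) (A(s) = (2*s)*(-6 + s) = 2*s*(-6 + s))
P(g) = 6 - g^(3/2) (P(g) = 6 - g*√g = 6 - g^(3/2))
d(q) = -12 + q + 4*√2 (d(q) = q - 2*(6 - 2^(3/2)) = q - 2*(6 - 2*√2) = q + (-12 + 4*√2) = -12 + q + 4*√2)
1/(A(-285) + d(39)) = 1/(2*(-285)*(-6 - 285) + (-12 + 39 + 4*√2)) = 1/(2*(-285)*(-291) + (27 + 4*√2)) = 1/(165870 + (27 + 4*√2)) = 1/(165897 + 4*√2)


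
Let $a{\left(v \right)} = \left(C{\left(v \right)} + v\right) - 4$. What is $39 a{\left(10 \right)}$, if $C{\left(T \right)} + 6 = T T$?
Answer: $3900$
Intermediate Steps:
$C{\left(T \right)} = -6 + T^{2}$ ($C{\left(T \right)} = -6 + T T = -6 + T^{2}$)
$a{\left(v \right)} = -10 + v + v^{2}$ ($a{\left(v \right)} = \left(\left(-6 + v^{2}\right) + v\right) - 4 = \left(-6 + v + v^{2}\right) - 4 = -10 + v + v^{2}$)
$39 a{\left(10 \right)} = 39 \left(-10 + 10 + 10^{2}\right) = 39 \left(-10 + 10 + 100\right) = 39 \cdot 100 = 3900$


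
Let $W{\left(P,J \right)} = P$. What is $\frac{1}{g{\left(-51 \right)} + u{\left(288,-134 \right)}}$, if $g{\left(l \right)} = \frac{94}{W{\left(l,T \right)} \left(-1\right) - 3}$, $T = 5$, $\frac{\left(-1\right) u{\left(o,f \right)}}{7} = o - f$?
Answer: $- \frac{24}{70849} \approx -0.00033875$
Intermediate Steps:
$u{\left(o,f \right)} = - 7 o + 7 f$ ($u{\left(o,f \right)} = - 7 \left(o - f\right) = - 7 o + 7 f$)
$g{\left(l \right)} = \frac{94}{-3 - l}$ ($g{\left(l \right)} = \frac{94}{l \left(-1\right) - 3} = \frac{94}{- l - 3} = \frac{94}{-3 - l}$)
$\frac{1}{g{\left(-51 \right)} + u{\left(288,-134 \right)}} = \frac{1}{- \frac{94}{3 - 51} + \left(\left(-7\right) 288 + 7 \left(-134\right)\right)} = \frac{1}{- \frac{94}{-48} - 2954} = \frac{1}{\left(-94\right) \left(- \frac{1}{48}\right) - 2954} = \frac{1}{\frac{47}{24} - 2954} = \frac{1}{- \frac{70849}{24}} = - \frac{24}{70849}$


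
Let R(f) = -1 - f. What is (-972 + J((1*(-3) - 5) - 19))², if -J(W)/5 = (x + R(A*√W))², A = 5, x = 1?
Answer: 0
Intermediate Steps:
J(W) = -125*W (J(W) = -5*(1 + (-1 - 5*√W))² = -5*25*W = -125*W)
(-972 + J((1*(-3) - 5) - 19))² = (-972 - 125*((1*(-3) - 5) - 19))² = (-972 - 125*((-3 - 5) - 19))² = (-972 - 125*(-8 - 19))² = (-972 - 125*(-27))² = (-972 + 3375)² = 2403² = 5774409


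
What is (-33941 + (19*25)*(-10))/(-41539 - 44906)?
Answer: 4299/9605 ≈ 0.44758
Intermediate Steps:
(-33941 + (19*25)*(-10))/(-41539 - 44906) = (-33941 + 475*(-10))/(-86445) = (-33941 - 4750)*(-1/86445) = -38691*(-1/86445) = 4299/9605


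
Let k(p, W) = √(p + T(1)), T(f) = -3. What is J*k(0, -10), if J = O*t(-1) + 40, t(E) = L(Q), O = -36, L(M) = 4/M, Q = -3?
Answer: 88*I*√3 ≈ 152.42*I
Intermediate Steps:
t(E) = -4/3 (t(E) = 4/(-3) = 4*(-⅓) = -4/3)
k(p, W) = √(-3 + p) (k(p, W) = √(p - 3) = √(-3 + p))
J = 88 (J = -36*(-4/3) + 40 = 48 + 40 = 88)
J*k(0, -10) = 88*√(-3 + 0) = 88*√(-3) = 88*(I*√3) = 88*I*√3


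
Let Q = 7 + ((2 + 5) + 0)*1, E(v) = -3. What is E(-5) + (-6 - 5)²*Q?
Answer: 1691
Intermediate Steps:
Q = 14 (Q = 7 + (7 + 0)*1 = 7 + 7*1 = 7 + 7 = 14)
E(-5) + (-6 - 5)²*Q = -3 + (-6 - 5)²*14 = -3 + (-11)²*14 = -3 + 121*14 = -3 + 1694 = 1691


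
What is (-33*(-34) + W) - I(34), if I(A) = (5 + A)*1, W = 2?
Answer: 1085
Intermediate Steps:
I(A) = 5 + A
(-33*(-34) + W) - I(34) = (-33*(-34) + 2) - (5 + 34) = (1122 + 2) - 1*39 = 1124 - 39 = 1085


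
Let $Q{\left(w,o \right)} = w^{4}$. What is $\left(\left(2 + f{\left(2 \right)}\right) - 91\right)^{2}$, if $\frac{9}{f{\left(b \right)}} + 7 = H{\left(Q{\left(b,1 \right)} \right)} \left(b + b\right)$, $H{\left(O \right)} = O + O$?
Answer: $\frac{115777600}{14641} \approx 7907.8$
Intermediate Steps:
$H{\left(O \right)} = 2 O$
$f{\left(b \right)} = \frac{9}{-7 + 4 b^{5}}$ ($f{\left(b \right)} = \frac{9}{-7 + 2 b^{4} \left(b + b\right)} = \frac{9}{-7 + 2 b^{4} \cdot 2 b} = \frac{9}{-7 + 4 b^{5}}$)
$\left(\left(2 + f{\left(2 \right)}\right) - 91\right)^{2} = \left(\left(2 + \frac{9}{-7 + 4 \cdot 2^{5}}\right) - 91\right)^{2} = \left(\left(2 + \frac{9}{-7 + 4 \cdot 32}\right) - 91\right)^{2} = \left(\left(2 + \frac{9}{-7 + 128}\right) - 91\right)^{2} = \left(\left(2 + \frac{9}{121}\right) - 91\right)^{2} = \left(\frac{251}{121} - 91\right)^{2} = \left(- \frac{10760}{121}\right)^{2} = \frac{115777600}{14641}$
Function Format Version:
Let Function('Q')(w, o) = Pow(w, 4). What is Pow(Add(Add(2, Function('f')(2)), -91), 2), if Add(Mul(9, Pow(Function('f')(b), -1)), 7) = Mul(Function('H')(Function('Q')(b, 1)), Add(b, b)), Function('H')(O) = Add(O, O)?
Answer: Rational(115777600, 14641) ≈ 7907.8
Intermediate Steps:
Function('H')(O) = Mul(2, O)
Function('f')(b) = Mul(9, Pow(Add(-7, Mul(4, Pow(b, 5))), -1)) (Function('f')(b) = Mul(9, Pow(Add(-7, Mul(Mul(2, Pow(b, 4)), Add(b, b))), -1)) = Mul(9, Pow(Add(-7, Mul(Mul(2, Pow(b, 4)), Mul(2, b))), -1)) = Mul(9, Pow(Add(-7, Mul(4, Pow(b, 5))), -1)))
Pow(Add(Add(2, Function('f')(2)), -91), 2) = Pow(Add(Add(2, Mul(9, Pow(Add(-7, Mul(4, Pow(2, 5))), -1))), -91), 2) = Pow(Add(Add(2, Mul(9, Pow(Add(-7, Mul(4, 32)), -1))), -91), 2) = Pow(Add(Add(2, Mul(9, Pow(Add(-7, 128), -1))), -91), 2) = Pow(Add(Add(2, Mul(9, Pow(121, -1))), -91), 2) = Pow(Add(Add(2, Mul(9, Rational(1, 121))), -91), 2) = Pow(Add(Add(2, Rational(9, 121)), -91), 2) = Pow(Add(Rational(251, 121), -91), 2) = Pow(Rational(-10760, 121), 2) = Rational(115777600, 14641)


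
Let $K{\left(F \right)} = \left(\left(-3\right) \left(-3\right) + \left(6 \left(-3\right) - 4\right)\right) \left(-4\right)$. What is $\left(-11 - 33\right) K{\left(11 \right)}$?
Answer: $-2288$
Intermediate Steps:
$K{\left(F \right)} = 52$ ($K{\left(F \right)} = \left(9 - 22\right) \left(-4\right) = \left(-13\right) \left(-4\right) = 52$)
$\left(-11 - 33\right) K{\left(11 \right)} = \left(-11 - 33\right) 52 = \left(-44\right) 52 = -2288$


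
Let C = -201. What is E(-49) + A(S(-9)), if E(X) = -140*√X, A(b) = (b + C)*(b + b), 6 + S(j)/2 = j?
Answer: 13860 - 980*I ≈ 13860.0 - 980.0*I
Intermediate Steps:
S(j) = -12 + 2*j
A(b) = 2*b*(-201 + b) (A(b) = (b - 201)*(b + b) = (-201 + b)*(2*b) = 2*b*(-201 + b))
E(-49) + A(S(-9)) = -980*I + 2*(-12 + 2*(-9))*(-201 + (-12 + 2*(-9))) = -980*I + 2*(-12 - 18)*(-201 + (-12 - 18)) = -980*I + 2*(-30)*(-201 - 30) = -980*I + 2*(-30)*(-231) = -980*I + 13860 = 13860 - 980*I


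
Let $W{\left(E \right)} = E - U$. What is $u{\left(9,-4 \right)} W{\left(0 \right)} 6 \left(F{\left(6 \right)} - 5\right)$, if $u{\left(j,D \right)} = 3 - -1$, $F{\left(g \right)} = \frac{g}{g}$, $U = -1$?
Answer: $-96$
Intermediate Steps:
$F{\left(g \right)} = 1$
$W{\left(E \right)} = 1 + E$ ($W{\left(E \right)} = E - -1 = E + 1 = 1 + E$)
$u{\left(j,D \right)} = 4$ ($u{\left(j,D \right)} = 3 + 1 = 4$)
$u{\left(9,-4 \right)} W{\left(0 \right)} 6 \left(F{\left(6 \right)} - 5\right) = 4 \left(1 + 0\right) 6 \left(1 - 5\right) = 4 \cdot 1 \cdot 6 \left(-4\right) = 4 \left(-24\right) = -96$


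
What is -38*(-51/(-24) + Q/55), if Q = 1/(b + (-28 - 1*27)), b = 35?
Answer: -88787/1100 ≈ -80.715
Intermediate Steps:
Q = -1/20 (Q = 1/(35 + (-28 - 1*27)) = 1/(35 + (-28 - 27)) = 1/(35 - 55) = 1/(-20) = -1/20 ≈ -0.050000)
-38*(-51/(-24) + Q/55) = -38*(-51/(-24) - 1/20/55) = -38*(-51*(-1/24) - 1/20*1/55) = -38*(17/8 - 1/1100) = -38*4673/2200 = -88787/1100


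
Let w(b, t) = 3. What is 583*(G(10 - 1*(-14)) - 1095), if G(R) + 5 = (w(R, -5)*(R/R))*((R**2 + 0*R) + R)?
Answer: 408100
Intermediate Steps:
G(R) = -5 + 3*R + 3*R**2 (G(R) = -5 + (3*(R/R))*((R**2 + 0*R) + R) = -5 + (3*1)*((R**2 + 0) + R) = -5 + 3*(R**2 + R) = -5 + 3*(R + R**2) = -5 + (3*R + 3*R**2) = -5 + 3*R + 3*R**2)
583*(G(10 - 1*(-14)) - 1095) = 583*((-5 + 3*(10 - 1*(-14)) + 3*(10 - 1*(-14))**2) - 1095) = 583*((-5 + 3*(10 + 14) + 3*(10 + 14)**2) - 1095) = 583*((-5 + 3*24 + 3*24**2) - 1095) = 583*((-5 + 72 + 3*576) - 1095) = 583*((-5 + 72 + 1728) - 1095) = 583*(1795 - 1095) = 583*700 = 408100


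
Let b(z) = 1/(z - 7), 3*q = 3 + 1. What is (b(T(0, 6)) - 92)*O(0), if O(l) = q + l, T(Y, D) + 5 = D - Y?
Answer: -1106/9 ≈ -122.89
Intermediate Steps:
T(Y, D) = -5 + D - Y (T(Y, D) = -5 + (D - Y) = -5 + D - Y)
q = 4/3 (q = (3 + 1)/3 = (⅓)*4 = 4/3 ≈ 1.3333)
b(z) = 1/(-7 + z)
O(l) = 4/3 + l
(b(T(0, 6)) - 92)*O(0) = (1/(-7 + (-5 + 6 - 1*0)) - 92)*(4/3 + 0) = (1/(-7 + (-5 + 6 + 0)) - 92)*(4/3) = (1/(-7 + 1) - 92)*(4/3) = (1/(-6) - 92)*(4/3) = (-⅙ - 92)*(4/3) = -553/6*4/3 = -1106/9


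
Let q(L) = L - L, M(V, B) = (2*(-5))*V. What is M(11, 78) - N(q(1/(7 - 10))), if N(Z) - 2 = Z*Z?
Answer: -112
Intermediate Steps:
M(V, B) = -10*V
q(L) = 0
N(Z) = 2 + Z² (N(Z) = 2 + Z*Z = 2 + Z²)
M(11, 78) - N(q(1/(7 - 10))) = -10*11 - (2 + 0²) = -110 - (2 + 0) = -110 - 1*2 = -110 - 2 = -112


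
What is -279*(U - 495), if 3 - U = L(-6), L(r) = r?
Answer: 135594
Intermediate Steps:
U = 9 (U = 3 - 1*(-6) = 3 + 6 = 9)
-279*(U - 495) = -279*(9 - 495) = -279*(-486) = 135594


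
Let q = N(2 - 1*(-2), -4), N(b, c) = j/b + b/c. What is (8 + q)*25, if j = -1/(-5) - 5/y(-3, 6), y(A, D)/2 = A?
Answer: 4355/24 ≈ 181.46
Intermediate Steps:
y(A, D) = 2*A
j = 31/30 (j = -1/(-5) - 5/(2*(-3)) = -1*(-⅕) - 5/(-6) = ⅕ - 5*(-⅙) = ⅕ + ⅚ = 31/30 ≈ 1.0333)
N(b, c) = 31/(30*b) + b/c
q = -89/120 (q = 31/(30*(2 - 1*(-2))) + (2 - 1*(-2))/(-4) = 31/(30*(2 + 2)) + (2 + 2)*(-¼) = (31/30)/4 + 4*(-¼) = (31/30)*(¼) - 1 = 31/120 - 1 = -89/120 ≈ -0.74167)
(8 + q)*25 = (8 - 89/120)*25 = (871/120)*25 = 4355/24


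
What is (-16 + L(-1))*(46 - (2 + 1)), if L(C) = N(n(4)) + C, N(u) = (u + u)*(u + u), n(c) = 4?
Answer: 2021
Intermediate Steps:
N(u) = 4*u² (N(u) = (2*u)*(2*u) = 4*u²)
L(C) = 64 + C (L(C) = 4*4² + C = 4*16 + C = 64 + C)
(-16 + L(-1))*(46 - (2 + 1)) = (-16 + (64 - 1))*(46 - (2 + 1)) = (-16 + 63)*(46 - 3) = 47*(46 - 1*3) = 47*(46 - 3) = 47*43 = 2021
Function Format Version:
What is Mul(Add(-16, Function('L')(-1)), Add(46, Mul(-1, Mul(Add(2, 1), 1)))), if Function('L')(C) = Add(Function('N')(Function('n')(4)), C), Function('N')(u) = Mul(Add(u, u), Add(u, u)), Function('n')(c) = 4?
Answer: 2021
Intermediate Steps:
Function('N')(u) = Mul(4, Pow(u, 2)) (Function('N')(u) = Mul(Mul(2, u), Mul(2, u)) = Mul(4, Pow(u, 2)))
Function('L')(C) = Add(64, C) (Function('L')(C) = Add(Mul(4, Pow(4, 2)), C) = Add(Mul(4, 16), C) = Add(64, C))
Mul(Add(-16, Function('L')(-1)), Add(46, Mul(-1, Mul(Add(2, 1), 1)))) = Mul(Add(-16, Add(64, -1)), Add(46, Mul(-1, Mul(Add(2, 1), 1)))) = Mul(Add(-16, 63), Add(46, Mul(-1, Mul(3, 1)))) = Mul(47, Add(46, Mul(-1, 3))) = Mul(47, Add(46, -3)) = Mul(47, 43) = 2021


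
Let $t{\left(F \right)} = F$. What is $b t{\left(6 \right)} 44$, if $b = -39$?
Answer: $-10296$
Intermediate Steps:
$b t{\left(6 \right)} 44 = \left(-39\right) 6 \cdot 44 = \left(-234\right) 44 = -10296$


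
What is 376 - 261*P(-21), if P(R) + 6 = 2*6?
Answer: -1190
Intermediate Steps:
P(R) = 6 (P(R) = -6 + 2*6 = -6 + 12 = 6)
376 - 261*P(-21) = 376 - 261*6 = 376 - 1566 = -1190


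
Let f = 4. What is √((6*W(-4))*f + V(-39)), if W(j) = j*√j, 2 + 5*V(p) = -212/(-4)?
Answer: √(255 - 4800*I)/5 ≈ 10.062 - 9.5412*I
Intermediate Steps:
V(p) = 51/5 (V(p) = -⅖ + (-212/(-4))/5 = -⅖ + (-212*(-¼))/5 = -⅖ + (⅕)*53 = -⅖ + 53/5 = 51/5)
W(j) = j^(3/2)
√((6*W(-4))*f + V(-39)) = √((6*(-4)^(3/2))*4 + 51/5) = √((6*(-8*I))*4 + 51/5) = √(-48*I*4 + 51/5) = √(-192*I + 51/5) = √(51/5 - 192*I)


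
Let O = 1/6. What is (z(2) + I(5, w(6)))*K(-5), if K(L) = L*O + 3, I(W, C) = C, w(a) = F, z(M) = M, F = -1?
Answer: 13/6 ≈ 2.1667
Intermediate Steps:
O = ⅙ ≈ 0.16667
w(a) = -1
K(L) = 3 + L/6 (K(L) = L*(⅙) + 3 = L/6 + 3 = 3 + L/6)
(z(2) + I(5, w(6)))*K(-5) = (2 - 1)*(3 + (⅙)*(-5)) = 1*(3 - ⅚) = 1*(13/6) = 13/6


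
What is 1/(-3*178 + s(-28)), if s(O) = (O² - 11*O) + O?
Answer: 1/530 ≈ 0.0018868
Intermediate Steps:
s(O) = O² - 10*O
1/(-3*178 + s(-28)) = 1/(-3*178 - 28*(-10 - 28)) = 1/(-534 - 28*(-38)) = 1/(-534 + 1064) = 1/530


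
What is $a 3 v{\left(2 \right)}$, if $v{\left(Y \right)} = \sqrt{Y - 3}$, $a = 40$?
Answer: $120 i \approx 120.0 i$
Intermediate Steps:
$v{\left(Y \right)} = \sqrt{-3 + Y}$
$a 3 v{\left(2 \right)} = 40 \cdot 3 \sqrt{-3 + 2} = 120 \sqrt{-1} = 120 i$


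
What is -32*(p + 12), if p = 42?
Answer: -1728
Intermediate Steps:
-32*(p + 12) = -32*(42 + 12) = -32*54 = -1728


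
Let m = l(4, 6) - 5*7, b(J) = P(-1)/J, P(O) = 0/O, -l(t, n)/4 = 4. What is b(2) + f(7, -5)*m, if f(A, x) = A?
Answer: -357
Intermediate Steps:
l(t, n) = -16 (l(t, n) = -4*4 = -16)
P(O) = 0
b(J) = 0 (b(J) = 0/J = 0)
m = -51 (m = -16 - 5*7 = -16 - 35 = -51)
b(2) + f(7, -5)*m = 0 + 7*(-51) = 0 - 357 = -357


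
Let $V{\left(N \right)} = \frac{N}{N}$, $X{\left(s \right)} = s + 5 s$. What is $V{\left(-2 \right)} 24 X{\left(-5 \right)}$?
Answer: $-720$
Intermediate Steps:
$X{\left(s \right)} = 6 s$
$V{\left(N \right)} = 1$
$V{\left(-2 \right)} 24 X{\left(-5 \right)} = 1 \cdot 24 \cdot 6 \left(-5\right) = 24 \left(-30\right) = -720$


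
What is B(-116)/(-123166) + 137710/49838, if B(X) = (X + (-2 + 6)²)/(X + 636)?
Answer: 220495592775/79798512404 ≈ 2.7632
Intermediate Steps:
B(X) = (16 + X)/(636 + X) (B(X) = (X + 4²)/(636 + X) = (X + 16)/(636 + X) = (16 + X)/(636 + X))
B(-116)/(-123166) + 137710/49838 = ((16 - 116)/(636 - 116))/(-123166) + 137710/49838 = (-100/520)*(-1/123166) + 137710*(1/49838) = ((1/520)*(-100))*(-1/123166) + 68855/24919 = -5/26*(-1/123166) + 68855/24919 = 5/3202316 + 68855/24919 = 220495592775/79798512404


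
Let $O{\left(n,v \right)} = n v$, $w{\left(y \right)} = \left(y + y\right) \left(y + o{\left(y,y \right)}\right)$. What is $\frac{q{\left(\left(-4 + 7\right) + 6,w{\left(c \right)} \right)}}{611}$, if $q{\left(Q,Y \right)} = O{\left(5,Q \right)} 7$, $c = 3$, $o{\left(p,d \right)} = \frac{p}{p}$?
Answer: $\frac{315}{611} \approx 0.51555$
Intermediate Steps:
$o{\left(p,d \right)} = 1$
$w{\left(y \right)} = 2 y \left(1 + y\right)$ ($w{\left(y \right)} = \left(y + y\right) \left(y + 1\right) = 2 y \left(1 + y\right)$)
$q{\left(Q,Y \right)} = 35 Q$ ($q{\left(Q,Y \right)} = 5 Q 7 = 35 Q$)
$\frac{q{\left(\left(-4 + 7\right) + 6,w{\left(c \right)} \right)}}{611} = \frac{35 \left(\left(-4 + 7\right) + 6\right)}{611} = 35 \left(3 + 6\right) \frac{1}{611} = 35 \cdot 9 \cdot \frac{1}{611} = 315 \cdot \frac{1}{611} = \frac{315}{611}$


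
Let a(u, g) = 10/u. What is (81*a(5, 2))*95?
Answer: 15390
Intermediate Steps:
(81*a(5, 2))*95 = (81*(10/5))*95 = (81*(10*(1/5)))*95 = (81*2)*95 = 162*95 = 15390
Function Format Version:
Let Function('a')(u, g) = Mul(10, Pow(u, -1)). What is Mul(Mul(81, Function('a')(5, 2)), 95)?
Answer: 15390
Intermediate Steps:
Mul(Mul(81, Function('a')(5, 2)), 95) = Mul(Mul(81, Mul(10, Pow(5, -1))), 95) = Mul(Mul(81, Mul(10, Rational(1, 5))), 95) = Mul(Mul(81, 2), 95) = Mul(162, 95) = 15390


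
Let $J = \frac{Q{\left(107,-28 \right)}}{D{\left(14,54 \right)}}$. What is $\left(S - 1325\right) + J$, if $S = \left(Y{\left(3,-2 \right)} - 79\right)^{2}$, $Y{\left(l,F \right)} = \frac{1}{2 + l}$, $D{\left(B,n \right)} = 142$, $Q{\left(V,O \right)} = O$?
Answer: $\frac{8669531}{1775} \approx 4884.2$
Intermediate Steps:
$J = - \frac{14}{71}$ ($J = - \frac{28}{142} = \left(-28\right) \frac{1}{142} = - \frac{14}{71} \approx -0.19718$)
$S = \frac{155236}{25}$ ($S = \left(\frac{1}{2 + 3} - 79\right)^{2} = \left(\frac{1}{5} - 79\right)^{2} = \left(- \frac{394}{5}\right)^{2} = \frac{155236}{25} \approx 6209.4$)
$\left(S - 1325\right) + J = \left(\frac{155236}{25} - 1325\right) - \frac{14}{71} = \frac{122111}{25} - \frac{14}{71} = \frac{8669531}{1775}$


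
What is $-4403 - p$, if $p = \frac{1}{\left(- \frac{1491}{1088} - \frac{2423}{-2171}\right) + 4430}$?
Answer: $- \frac{46069788550957}{10463271903} \approx -4403.0$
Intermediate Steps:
$p = \frac{2362048}{10463271903}$ ($p = \frac{1}{\left(\left(-1491\right) \frac{1}{1088} - - \frac{2423}{2171}\right) + 4430} = \frac{1}{\left(- \frac{1491}{1088} + \frac{2423}{2171}\right) + 4430} = \frac{1}{- \frac{600737}{2362048} + 4430} = \frac{1}{\frac{10463271903}{2362048}} = \frac{2362048}{10463271903} \approx 0.00022575$)
$-4403 - p = -4403 - \frac{2362048}{10463271903} = - \frac{46069788550957}{10463271903}$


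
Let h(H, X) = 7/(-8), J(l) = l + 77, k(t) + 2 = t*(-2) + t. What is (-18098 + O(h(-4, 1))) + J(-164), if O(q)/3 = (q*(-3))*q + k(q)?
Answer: -1164497/64 ≈ -18195.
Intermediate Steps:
k(t) = -2 - t (k(t) = -2 + (t*(-2) + t) = -2 + (-2*t + t) = -2 - t)
J(l) = 77 + l
h(H, X) = -7/8 (h(H, X) = 7*(-⅛) = -7/8)
O(q) = -6 - 9*q² - 3*q (O(q) = 3*((q*(-3))*q + (-2 - q)) = 3*((-3*q)*q + (-2 - q)) = 3*(-3*q² + (-2 - q)) = 3*(-2 - q - 3*q²) = -6 - 9*q² - 3*q)
(-18098 + O(h(-4, 1))) + J(-164) = (-18098 + (-6 - 9*(-7/8)² - 3*(-7/8))) + (77 - 164) = (-18098 + (-6 - 9*49/64 + 21/8)) - 87 = (-18098 + (-6 - 441/64 + 21/8)) - 87 = (-18098 - 657/64) - 87 = -1158929/64 - 87 = -1164497/64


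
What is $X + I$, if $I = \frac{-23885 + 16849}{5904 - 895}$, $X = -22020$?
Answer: $- \frac{110305216}{5009} \approx -22021.0$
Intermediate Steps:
$I = - \frac{7036}{5009} \approx -1.4047$
$X + I = -22020 - \frac{7036}{5009} = - \frac{110305216}{5009}$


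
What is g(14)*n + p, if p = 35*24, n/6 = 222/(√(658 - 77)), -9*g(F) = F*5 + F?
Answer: 840 - 1776*√581/83 ≈ 324.23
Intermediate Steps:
g(F) = -2*F/3 (g(F) = -(F*5 + F)/9 = -(5*F + F)/9 = -2*F/3)
n = 1332*√581/581 (n = 6*(222/(√(658 - 77))) = 6*(222/(√581)) = 6*(222*(√581/581)) = 6*(222*√581/581) = 1332*√581/581 ≈ 55.261)
p = 840
g(14)*n + p = (-⅔*14)*(1332*√581/581) + 840 = -1776*√581/83 + 840 = 840 - 1776*√581/83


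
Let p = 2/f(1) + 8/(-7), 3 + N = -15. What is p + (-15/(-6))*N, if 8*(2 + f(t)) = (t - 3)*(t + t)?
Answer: -1643/35 ≈ -46.943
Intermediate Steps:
N = -18 (N = -3 - 15 = -18)
f(t) = -2 + t*(-3 + t)/4 (f(t) = -2 + ((t - 3)*(t + t))/8 = -2 + ((-3 + t)*(2*t))/8 = -2 + (2*t*(-3 + t))/8 = -2 + t*(-3 + t)/4)
p = -68/35 (p = 2/(-2 - ¾*1 + (¼)*1²) + 8/(-7) = 2/(-2 - ¾ + (¼)*1) + 8*(-⅐) = 2/(-2 - ¾ + ¼) - 8/7 = 2/(-5/2) - 8/7 = 2*(-⅖) - 8/7 = -⅘ - 8/7 = -68/35 ≈ -1.9429)
p + (-15/(-6))*N = -68/35 - 15/(-6)*(-18) = -68/35 - 15*(-⅙)*(-18) = -68/35 + (5/2)*(-18) = -68/35 - 45 = -1643/35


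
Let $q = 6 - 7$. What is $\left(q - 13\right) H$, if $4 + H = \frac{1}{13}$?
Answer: $\frac{714}{13} \approx 54.923$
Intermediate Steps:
$q = -1$
$H = - \frac{51}{13}$ ($H = -4 + \frac{1}{13} = - \frac{51}{13} \approx -3.9231$)
$\left(q - 13\right) H = \left(-1 - 13\right) \left(- \frac{51}{13}\right) = \left(-14\right) \left(- \frac{51}{13}\right) = \frac{714}{13}$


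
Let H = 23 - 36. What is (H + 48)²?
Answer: 1225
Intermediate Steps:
H = -13
(H + 48)² = (-13 + 48)² = 35² = 1225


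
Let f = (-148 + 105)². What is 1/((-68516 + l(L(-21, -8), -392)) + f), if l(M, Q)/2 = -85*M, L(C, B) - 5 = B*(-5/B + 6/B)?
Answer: -1/67687 ≈ -1.4774e-5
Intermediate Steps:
L(C, B) = 6 (L(C, B) = 5 + B*(-5/B + 6/B) = 5 + B/B = 5 + 1 = 6)
f = 1849 (f = (-43)² = 1849)
l(M, Q) = -170*M (l(M, Q) = 2*(-85*M) = -170*M)
1/((-68516 + l(L(-21, -8), -392)) + f) = 1/((-68516 - 170*6) + 1849) = 1/((-68516 - 1020) + 1849) = 1/(-69536 + 1849) = 1/(-67687) = -1/67687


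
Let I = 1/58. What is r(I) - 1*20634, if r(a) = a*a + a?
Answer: -69412717/3364 ≈ -20634.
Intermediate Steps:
I = 1/58 ≈ 0.017241
r(a) = a + a**2 (r(a) = a**2 + a = a + a**2)
r(I) - 1*20634 = (1 + 1/58)/58 - 1*20634 = (1/58)*(59/58) - 20634 = 59/3364 - 20634 = -69412717/3364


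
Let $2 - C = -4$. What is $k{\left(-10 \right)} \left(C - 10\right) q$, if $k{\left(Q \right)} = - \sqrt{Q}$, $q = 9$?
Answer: $36 i \sqrt{10} \approx 113.84 i$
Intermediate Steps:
$C = 6$ ($C = 2 - -4 = 2 + 4 = 6$)
$k{\left(-10 \right)} \left(C - 10\right) q = - \sqrt{-10} \left(6 - 10\right) 9 = - i \sqrt{10} \left(\left(-4\right) 9\right) = - i \sqrt{10} \left(-36\right) = 36 i \sqrt{10}$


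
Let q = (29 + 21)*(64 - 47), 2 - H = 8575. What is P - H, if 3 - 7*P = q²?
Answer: -662486/7 ≈ -94641.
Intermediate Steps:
H = -8573 (H = 2 - 1*8575 = 2 - 8575 = -8573)
q = 850 (q = 50*17 = 850)
P = -722497/7 (P = 3/7 - ⅐*850² = 3/7 - ⅐*722500 = 3/7 - 722500/7 = -722497/7 ≈ -1.0321e+5)
P - H = -722497/7 - 1*(-8573) = -722497/7 + 8573 = -662486/7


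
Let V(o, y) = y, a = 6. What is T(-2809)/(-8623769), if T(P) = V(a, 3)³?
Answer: -27/8623769 ≈ -3.1309e-6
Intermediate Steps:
T(P) = 27 (T(P) = 3³ = 27)
T(-2809)/(-8623769) = 27/(-8623769) = 27*(-1/8623769) = -27/8623769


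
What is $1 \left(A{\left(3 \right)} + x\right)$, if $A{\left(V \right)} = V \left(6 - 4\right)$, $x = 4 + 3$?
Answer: $13$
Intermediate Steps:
$x = 7$
$A{\left(V \right)} = 2 V$ ($A{\left(V \right)} = V \left(6 - 4\right) = V 2 = 2 V$)
$1 \left(A{\left(3 \right)} + x\right) = 1 \left(2 \cdot 3 + 7\right) = 1 \left(6 + 7\right) = 1 \cdot 13 = 13$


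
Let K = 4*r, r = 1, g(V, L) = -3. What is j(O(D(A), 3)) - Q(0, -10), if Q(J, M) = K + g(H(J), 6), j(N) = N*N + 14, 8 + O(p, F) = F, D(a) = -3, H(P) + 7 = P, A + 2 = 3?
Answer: 38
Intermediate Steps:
A = 1 (A = -2 + 3 = 1)
H(P) = -7 + P
O(p, F) = -8 + F
K = 4 (K = 4*1 = 4)
j(N) = 14 + N² (j(N) = N² + 14 = 14 + N²)
Q(J, M) = 1 (Q(J, M) = 4 - 3 = 1)
j(O(D(A), 3)) - Q(0, -10) = (14 + (-8 + 3)²) - 1*1 = (14 + (-5)²) - 1 = (14 + 25) - 1 = 39 - 1 = 38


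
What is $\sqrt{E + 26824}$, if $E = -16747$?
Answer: $\sqrt{10077} \approx 100.38$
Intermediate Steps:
$\sqrt{E + 26824} = \sqrt{-16747 + 26824} = \sqrt{10077}$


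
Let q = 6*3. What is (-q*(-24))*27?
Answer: 11664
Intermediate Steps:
q = 18
(-q*(-24))*27 = (-1*18*(-24))*27 = -18*(-24)*27 = 432*27 = 11664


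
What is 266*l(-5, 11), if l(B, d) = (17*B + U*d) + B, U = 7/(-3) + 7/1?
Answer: -30856/3 ≈ -10285.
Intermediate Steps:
U = 14/3 (U = 7*(-1/3) + 7*1 = -7/3 + 7 = 14/3 ≈ 4.6667)
l(B, d) = 18*B + 14*d/3 (l(B, d) = (17*B + 14*d/3) + B = 18*B + 14*d/3)
266*l(-5, 11) = 266*(18*(-5) + (14/3)*11) = 266*(-90 + 154/3) = 266*(-116/3) = -30856/3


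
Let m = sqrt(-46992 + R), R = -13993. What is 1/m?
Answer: -I*sqrt(60985)/60985 ≈ -0.0040494*I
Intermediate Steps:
m = I*sqrt(60985) (m = sqrt(-46992 - 13993) = sqrt(-60985) = I*sqrt(60985) ≈ 246.95*I)
1/m = 1/(I*sqrt(60985)) = -I*sqrt(60985)/60985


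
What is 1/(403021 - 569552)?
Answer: -1/166531 ≈ -6.0049e-6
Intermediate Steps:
1/(403021 - 569552) = 1/(-166531) = -1/166531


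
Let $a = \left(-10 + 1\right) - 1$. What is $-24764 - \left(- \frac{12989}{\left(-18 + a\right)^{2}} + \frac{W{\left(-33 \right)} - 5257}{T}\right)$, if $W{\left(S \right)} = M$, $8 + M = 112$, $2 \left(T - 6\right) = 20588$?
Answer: $- \frac{49959106537}{2018800} \approx -24747.0$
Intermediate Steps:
$T = 10300$ ($T = 6 + \frac{1}{2} \cdot 20588 = 6 + 10294 = 10300$)
$M = 104$ ($M = -8 + 112 = 104$)
$W{\left(S \right)} = 104$
$a = -10$ ($a = -9 - 1 = -10$)
$-24764 - \left(- \frac{12989}{\left(-18 + a\right)^{2}} + \frac{W{\left(-33 \right)} - 5257}{T}\right) = -24764 - \left(- \frac{12989}{\left(-18 - 10\right)^{2}} + \frac{104 - 5257}{10300}\right) = -24764 - \left(- \frac{12989}{\left(-28\right)^{2}} - \frac{5153}{10300}\right) = -24764 - \left(- \frac{12989}{784} - \frac{5153}{10300}\right) = -24764 - - \frac{34456663}{2018800} = -24764 + \frac{34456663}{2018800} = - \frac{49959106537}{2018800}$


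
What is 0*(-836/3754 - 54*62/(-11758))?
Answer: 0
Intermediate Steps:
0*(-836/3754 - 54*62/(-11758)) = 0*(-836*1/3754 - 3348*(-1/11758)) = 0*(-418/1877 + 1674/5879) = 0*(684676/11034883) = 0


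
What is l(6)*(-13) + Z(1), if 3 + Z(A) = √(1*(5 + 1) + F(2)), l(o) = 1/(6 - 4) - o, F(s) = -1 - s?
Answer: 137/2 + √3 ≈ 70.232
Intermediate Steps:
l(o) = ½ - o (l(o) = 1/2 - o = ½ - o)
Z(A) = -3 + √3 (Z(A) = -3 + √(1*(5 + 1) + (-1 - 1*2)) = -3 + √(1*6 + (-1 - 2)) = -3 + √(6 - 3) = -3 + √3)
l(6)*(-13) + Z(1) = (½ - 1*6)*(-13) + (-3 + √3) = (½ - 6)*(-13) + (-3 + √3) = -11/2*(-13) + (-3 + √3) = 143/2 + (-3 + √3) = 137/2 + √3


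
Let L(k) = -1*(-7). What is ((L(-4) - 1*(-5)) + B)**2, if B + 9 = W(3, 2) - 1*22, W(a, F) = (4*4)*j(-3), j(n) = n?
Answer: 4489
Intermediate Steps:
L(k) = 7
W(a, F) = -48 (W(a, F) = (4*4)*(-3) = 16*(-3) = -48)
B = -79 (B = -9 + (-48 - 1*22) = -9 + (-48 - 22) = -9 - 70 = -79)
((L(-4) - 1*(-5)) + B)**2 = ((7 - 1*(-5)) - 79)**2 = ((7 + 5) - 79)**2 = (12 - 79)**2 = (-67)**2 = 4489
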